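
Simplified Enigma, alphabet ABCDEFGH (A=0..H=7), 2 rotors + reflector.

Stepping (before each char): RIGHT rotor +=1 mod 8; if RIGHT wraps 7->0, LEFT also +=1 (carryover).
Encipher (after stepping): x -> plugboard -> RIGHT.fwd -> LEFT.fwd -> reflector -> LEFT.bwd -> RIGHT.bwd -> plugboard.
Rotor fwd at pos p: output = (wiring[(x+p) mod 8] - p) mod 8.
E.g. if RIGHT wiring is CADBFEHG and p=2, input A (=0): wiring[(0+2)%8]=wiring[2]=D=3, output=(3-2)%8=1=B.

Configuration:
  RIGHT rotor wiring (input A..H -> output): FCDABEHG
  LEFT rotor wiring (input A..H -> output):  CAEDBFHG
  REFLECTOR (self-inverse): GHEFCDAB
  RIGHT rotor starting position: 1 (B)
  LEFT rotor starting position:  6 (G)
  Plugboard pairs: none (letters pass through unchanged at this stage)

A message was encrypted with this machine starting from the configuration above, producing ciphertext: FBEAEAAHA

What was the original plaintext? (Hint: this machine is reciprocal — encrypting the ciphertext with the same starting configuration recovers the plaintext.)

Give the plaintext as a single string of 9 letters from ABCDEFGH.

Answer: AAHDHHFGG

Derivation:
Char 1 ('F'): step: R->2, L=6; F->plug->F->R->E->L->G->refl->A->L'->B->R'->A->plug->A
Char 2 ('B'): step: R->3, L=6; B->plug->B->R->G->L->D->refl->F->L'->F->R'->A->plug->A
Char 3 ('E'): step: R->4, L=6; E->plug->E->R->B->L->A->refl->G->L'->E->R'->H->plug->H
Char 4 ('A'): step: R->5, L=6; A->plug->A->R->H->L->H->refl->B->L'->A->R'->D->plug->D
Char 5 ('E'): step: R->6, L=6; E->plug->E->R->F->L->F->refl->D->L'->G->R'->H->plug->H
Char 6 ('A'): step: R->7, L=6; A->plug->A->R->H->L->H->refl->B->L'->A->R'->H->plug->H
Char 7 ('A'): step: R->0, L->7 (L advanced); A->plug->A->R->F->L->C->refl->E->L'->E->R'->F->plug->F
Char 8 ('H'): step: R->1, L=7; H->plug->H->R->E->L->E->refl->C->L'->F->R'->G->plug->G
Char 9 ('A'): step: R->2, L=7; A->plug->A->R->B->L->D->refl->F->L'->D->R'->G->plug->G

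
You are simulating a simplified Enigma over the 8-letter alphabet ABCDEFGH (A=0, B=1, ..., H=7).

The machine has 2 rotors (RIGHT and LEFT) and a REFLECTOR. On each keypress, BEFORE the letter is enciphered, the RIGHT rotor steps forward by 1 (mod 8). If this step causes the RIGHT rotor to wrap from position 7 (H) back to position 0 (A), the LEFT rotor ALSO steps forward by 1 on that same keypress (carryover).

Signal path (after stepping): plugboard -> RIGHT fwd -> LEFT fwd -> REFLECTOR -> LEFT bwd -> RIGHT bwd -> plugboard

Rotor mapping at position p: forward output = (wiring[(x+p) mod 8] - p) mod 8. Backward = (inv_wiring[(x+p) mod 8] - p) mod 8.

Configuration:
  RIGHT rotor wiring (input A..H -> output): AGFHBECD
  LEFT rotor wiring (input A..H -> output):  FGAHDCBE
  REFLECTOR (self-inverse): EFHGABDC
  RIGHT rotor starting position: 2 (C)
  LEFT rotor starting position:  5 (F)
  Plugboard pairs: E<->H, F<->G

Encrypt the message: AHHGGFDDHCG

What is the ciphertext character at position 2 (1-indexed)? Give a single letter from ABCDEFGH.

Char 1 ('A'): step: R->3, L=5; A->plug->A->R->E->L->B->refl->F->L'->A->R'->E->plug->H
Char 2 ('H'): step: R->4, L=5; H->plug->E->R->E->L->B->refl->F->L'->A->R'->B->plug->B

B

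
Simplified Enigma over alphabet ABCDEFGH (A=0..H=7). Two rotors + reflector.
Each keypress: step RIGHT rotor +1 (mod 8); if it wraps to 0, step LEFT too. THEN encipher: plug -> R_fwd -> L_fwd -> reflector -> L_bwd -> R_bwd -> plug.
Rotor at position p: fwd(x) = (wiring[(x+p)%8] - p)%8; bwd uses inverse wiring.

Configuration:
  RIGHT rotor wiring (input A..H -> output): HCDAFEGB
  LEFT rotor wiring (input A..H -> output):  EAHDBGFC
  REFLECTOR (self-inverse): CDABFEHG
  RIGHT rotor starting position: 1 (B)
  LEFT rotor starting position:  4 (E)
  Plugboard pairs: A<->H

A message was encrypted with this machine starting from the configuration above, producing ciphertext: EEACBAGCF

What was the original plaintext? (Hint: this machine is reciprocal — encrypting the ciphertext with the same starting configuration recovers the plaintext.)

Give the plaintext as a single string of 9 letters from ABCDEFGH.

Answer: HBHBGCCBD

Derivation:
Char 1 ('E'): step: R->2, L=4; E->plug->E->R->E->L->A->refl->C->L'->B->R'->A->plug->H
Char 2 ('E'): step: R->3, L=4; E->plug->E->R->G->L->D->refl->B->L'->C->R'->B->plug->B
Char 3 ('A'): step: R->4, L=4; A->plug->H->R->E->L->A->refl->C->L'->B->R'->A->plug->H
Char 4 ('C'): step: R->5, L=4; C->plug->C->R->E->L->A->refl->C->L'->B->R'->B->plug->B
Char 5 ('B'): step: R->6, L=4; B->plug->B->R->D->L->G->refl->H->L'->H->R'->G->plug->G
Char 6 ('A'): step: R->7, L=4; A->plug->H->R->H->L->H->refl->G->L'->D->R'->C->plug->C
Char 7 ('G'): step: R->0, L->5 (L advanced); G->plug->G->R->G->L->G->refl->H->L'->D->R'->C->plug->C
Char 8 ('C'): step: R->1, L=5; C->plug->C->R->H->L->E->refl->F->L'->C->R'->B->plug->B
Char 9 ('F'): step: R->2, L=5; F->plug->F->R->H->L->E->refl->F->L'->C->R'->D->plug->D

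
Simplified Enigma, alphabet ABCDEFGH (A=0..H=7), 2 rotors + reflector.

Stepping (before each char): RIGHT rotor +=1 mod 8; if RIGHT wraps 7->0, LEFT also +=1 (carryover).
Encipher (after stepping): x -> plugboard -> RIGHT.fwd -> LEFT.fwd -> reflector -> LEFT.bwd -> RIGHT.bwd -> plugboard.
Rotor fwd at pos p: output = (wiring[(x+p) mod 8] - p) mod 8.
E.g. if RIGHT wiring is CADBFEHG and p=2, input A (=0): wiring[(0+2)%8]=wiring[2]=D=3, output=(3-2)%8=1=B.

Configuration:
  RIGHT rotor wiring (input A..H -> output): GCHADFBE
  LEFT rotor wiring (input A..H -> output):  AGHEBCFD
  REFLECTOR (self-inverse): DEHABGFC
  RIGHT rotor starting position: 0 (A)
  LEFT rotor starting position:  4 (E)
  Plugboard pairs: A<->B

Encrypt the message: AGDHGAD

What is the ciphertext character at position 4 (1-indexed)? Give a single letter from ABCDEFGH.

Char 1 ('A'): step: R->1, L=4; A->plug->B->R->G->L->D->refl->A->L'->H->R'->C->plug->C
Char 2 ('G'): step: R->2, L=4; G->plug->G->R->E->L->E->refl->B->L'->C->R'->F->plug->F
Char 3 ('D'): step: R->3, L=4; D->plug->D->R->G->L->D->refl->A->L'->H->R'->G->plug->G
Char 4 ('H'): step: R->4, L=4; H->plug->H->R->E->L->E->refl->B->L'->C->R'->E->plug->E

E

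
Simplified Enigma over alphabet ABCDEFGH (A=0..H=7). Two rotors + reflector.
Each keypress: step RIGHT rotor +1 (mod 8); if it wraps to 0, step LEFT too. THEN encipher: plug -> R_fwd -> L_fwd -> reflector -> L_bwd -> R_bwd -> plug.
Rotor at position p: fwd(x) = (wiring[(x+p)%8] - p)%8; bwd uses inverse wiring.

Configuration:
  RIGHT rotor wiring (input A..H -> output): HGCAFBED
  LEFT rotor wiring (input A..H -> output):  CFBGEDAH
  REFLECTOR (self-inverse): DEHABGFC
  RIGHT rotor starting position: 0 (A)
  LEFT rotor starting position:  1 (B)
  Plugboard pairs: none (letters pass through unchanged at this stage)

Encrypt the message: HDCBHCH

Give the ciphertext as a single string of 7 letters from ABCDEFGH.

Char 1 ('H'): step: R->1, L=1; H->plug->H->R->G->L->G->refl->F->L'->C->R'->G->plug->G
Char 2 ('D'): step: R->2, L=1; D->plug->D->R->H->L->B->refl->E->L'->A->R'->A->plug->A
Char 3 ('C'): step: R->3, L=1; C->plug->C->R->G->L->G->refl->F->L'->C->R'->B->plug->B
Char 4 ('B'): step: R->4, L=1; B->plug->B->R->F->L->H->refl->C->L'->E->R'->H->plug->H
Char 5 ('H'): step: R->5, L=1; H->plug->H->R->A->L->E->refl->B->L'->H->R'->B->plug->B
Char 6 ('C'): step: R->6, L=1; C->plug->C->R->B->L->A->refl->D->L'->D->R'->H->plug->H
Char 7 ('H'): step: R->7, L=1; H->plug->H->R->F->L->H->refl->C->L'->E->R'->A->plug->A

Answer: GABHBHA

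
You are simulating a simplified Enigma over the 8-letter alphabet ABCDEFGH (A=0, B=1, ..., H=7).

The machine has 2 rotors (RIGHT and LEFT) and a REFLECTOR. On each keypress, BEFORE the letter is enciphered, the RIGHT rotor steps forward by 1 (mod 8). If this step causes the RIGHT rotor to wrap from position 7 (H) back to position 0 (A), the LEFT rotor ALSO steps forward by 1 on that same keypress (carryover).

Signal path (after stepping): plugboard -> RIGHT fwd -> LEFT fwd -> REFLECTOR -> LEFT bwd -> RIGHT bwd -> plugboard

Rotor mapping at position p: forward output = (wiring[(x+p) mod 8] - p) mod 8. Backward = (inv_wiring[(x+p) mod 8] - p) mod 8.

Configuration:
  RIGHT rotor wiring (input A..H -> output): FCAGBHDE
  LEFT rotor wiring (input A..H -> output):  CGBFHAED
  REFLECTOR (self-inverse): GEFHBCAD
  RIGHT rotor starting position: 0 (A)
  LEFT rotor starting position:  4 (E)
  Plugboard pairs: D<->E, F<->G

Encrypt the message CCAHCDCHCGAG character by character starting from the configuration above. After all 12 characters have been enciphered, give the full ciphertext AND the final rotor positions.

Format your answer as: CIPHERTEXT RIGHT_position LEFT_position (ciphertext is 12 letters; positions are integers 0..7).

Char 1 ('C'): step: R->1, L=4; C->plug->C->R->F->L->C->refl->F->L'->G->R'->E->plug->D
Char 2 ('C'): step: R->2, L=4; C->plug->C->R->H->L->B->refl->E->L'->B->R'->E->plug->D
Char 3 ('A'): step: R->3, L=4; A->plug->A->R->D->L->H->refl->D->L'->A->R'->D->plug->E
Char 4 ('H'): step: R->4, L=4; H->plug->H->R->C->L->A->refl->G->L'->E->R'->G->plug->F
Char 5 ('C'): step: R->5, L=4; C->plug->C->R->H->L->B->refl->E->L'->B->R'->G->plug->F
Char 6 ('D'): step: R->6, L=4; D->plug->E->R->C->L->A->refl->G->L'->E->R'->D->plug->E
Char 7 ('C'): step: R->7, L=4; C->plug->C->R->D->L->H->refl->D->L'->A->R'->G->plug->F
Char 8 ('H'): step: R->0, L->5 (L advanced); H->plug->H->R->E->L->B->refl->E->L'->F->R'->A->plug->A
Char 9 ('C'): step: R->1, L=5; C->plug->C->R->F->L->E->refl->B->L'->E->R'->H->plug->H
Char 10 ('G'): step: R->2, L=5; G->plug->F->R->C->L->G->refl->A->L'->G->R'->A->plug->A
Char 11 ('A'): step: R->3, L=5; A->plug->A->R->D->L->F->refl->C->L'->H->R'->G->plug->F
Char 12 ('G'): step: R->4, L=5; G->plug->F->R->G->L->A->refl->G->L'->C->R'->H->plug->H
Final: ciphertext=DDEFFEFAHAFH, RIGHT=4, LEFT=5

Answer: DDEFFEFAHAFH 4 5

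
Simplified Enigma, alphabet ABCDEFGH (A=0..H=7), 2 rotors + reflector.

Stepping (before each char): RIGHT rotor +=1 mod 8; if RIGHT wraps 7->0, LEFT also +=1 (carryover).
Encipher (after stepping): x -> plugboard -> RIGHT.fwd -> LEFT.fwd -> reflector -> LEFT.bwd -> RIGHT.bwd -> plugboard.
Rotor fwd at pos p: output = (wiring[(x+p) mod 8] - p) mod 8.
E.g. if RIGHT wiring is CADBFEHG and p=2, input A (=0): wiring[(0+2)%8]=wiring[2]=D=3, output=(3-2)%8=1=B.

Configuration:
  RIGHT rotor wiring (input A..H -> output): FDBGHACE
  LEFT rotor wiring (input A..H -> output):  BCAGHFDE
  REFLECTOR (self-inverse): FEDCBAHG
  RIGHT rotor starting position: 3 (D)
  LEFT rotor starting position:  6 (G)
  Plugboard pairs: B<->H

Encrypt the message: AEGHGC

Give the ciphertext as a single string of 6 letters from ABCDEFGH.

Char 1 ('A'): step: R->4, L=6; A->plug->A->R->D->L->E->refl->B->L'->G->R'->C->plug->C
Char 2 ('E'): step: R->5, L=6; E->plug->E->R->G->L->B->refl->E->L'->D->R'->A->plug->A
Char 3 ('G'): step: R->6, L=6; G->plug->G->R->B->L->G->refl->H->L'->H->R'->C->plug->C
Char 4 ('H'): step: R->7, L=6; H->plug->B->R->G->L->B->refl->E->L'->D->R'->H->plug->B
Char 5 ('G'): step: R->0, L->7 (L advanced); G->plug->G->R->C->L->D->refl->C->L'->B->R'->C->plug->C
Char 6 ('C'): step: R->1, L=7; C->plug->C->R->F->L->A->refl->F->L'->A->R'->B->plug->H

Answer: CACBCH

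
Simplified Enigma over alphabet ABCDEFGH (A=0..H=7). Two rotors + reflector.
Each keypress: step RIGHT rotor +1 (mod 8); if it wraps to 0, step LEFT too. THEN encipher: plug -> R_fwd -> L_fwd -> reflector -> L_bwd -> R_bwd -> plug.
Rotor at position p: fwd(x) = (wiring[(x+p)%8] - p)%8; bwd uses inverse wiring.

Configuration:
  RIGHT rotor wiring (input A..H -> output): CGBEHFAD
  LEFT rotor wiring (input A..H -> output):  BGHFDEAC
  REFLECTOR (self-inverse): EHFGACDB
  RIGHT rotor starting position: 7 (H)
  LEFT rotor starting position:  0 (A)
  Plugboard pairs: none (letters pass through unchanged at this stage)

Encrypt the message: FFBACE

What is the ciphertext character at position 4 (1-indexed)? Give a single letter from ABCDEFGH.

Char 1 ('F'): step: R->0, L->1 (L advanced); F->plug->F->R->F->L->H->refl->B->L'->G->R'->B->plug->B
Char 2 ('F'): step: R->1, L=1; F->plug->F->R->H->L->A->refl->E->L'->C->R'->G->plug->G
Char 3 ('B'): step: R->2, L=1; B->plug->B->R->C->L->E->refl->A->L'->H->R'->A->plug->A
Char 4 ('A'): step: R->3, L=1; A->plug->A->R->B->L->G->refl->D->L'->E->R'->B->plug->B

B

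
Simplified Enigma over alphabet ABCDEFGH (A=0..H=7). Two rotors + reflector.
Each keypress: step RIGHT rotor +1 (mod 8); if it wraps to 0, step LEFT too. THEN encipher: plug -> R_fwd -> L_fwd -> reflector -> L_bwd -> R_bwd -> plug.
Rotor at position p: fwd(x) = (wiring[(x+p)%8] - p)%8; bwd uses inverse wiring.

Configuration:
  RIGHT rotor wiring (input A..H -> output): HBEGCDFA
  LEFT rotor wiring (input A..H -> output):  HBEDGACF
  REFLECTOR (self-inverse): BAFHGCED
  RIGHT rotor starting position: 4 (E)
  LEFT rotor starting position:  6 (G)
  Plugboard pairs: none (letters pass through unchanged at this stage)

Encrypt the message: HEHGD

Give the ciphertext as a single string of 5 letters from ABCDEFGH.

Char 1 ('H'): step: R->5, L=6; H->plug->H->R->F->L->F->refl->C->L'->H->R'->F->plug->F
Char 2 ('E'): step: R->6, L=6; E->plug->E->R->G->L->A->refl->B->L'->C->R'->B->plug->B
Char 3 ('H'): step: R->7, L=6; H->plug->H->R->G->L->A->refl->B->L'->C->R'->C->plug->C
Char 4 ('G'): step: R->0, L->7 (L advanced); G->plug->G->R->F->L->H->refl->D->L'->H->R'->A->plug->A
Char 5 ('D'): step: R->1, L=7; D->plug->D->R->B->L->A->refl->B->L'->G->R'->H->plug->H

Answer: FBCAH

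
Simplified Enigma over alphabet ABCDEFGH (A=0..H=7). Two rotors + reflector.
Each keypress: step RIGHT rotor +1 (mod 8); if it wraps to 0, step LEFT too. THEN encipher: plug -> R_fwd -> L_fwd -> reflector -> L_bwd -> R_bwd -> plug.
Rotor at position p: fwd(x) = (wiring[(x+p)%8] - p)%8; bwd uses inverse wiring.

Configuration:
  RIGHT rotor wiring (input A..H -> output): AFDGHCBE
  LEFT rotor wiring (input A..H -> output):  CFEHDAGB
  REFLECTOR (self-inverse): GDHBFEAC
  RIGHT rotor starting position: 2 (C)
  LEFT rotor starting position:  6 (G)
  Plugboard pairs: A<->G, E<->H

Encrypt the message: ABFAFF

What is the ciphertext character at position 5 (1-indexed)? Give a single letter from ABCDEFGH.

Char 1 ('A'): step: R->3, L=6; A->plug->G->R->C->L->E->refl->F->L'->G->R'->D->plug->D
Char 2 ('B'): step: R->4, L=6; B->plug->B->R->G->L->F->refl->E->L'->C->R'->H->plug->E
Char 3 ('F'): step: R->5, L=6; F->plug->F->R->G->L->F->refl->E->L'->C->R'->H->plug->E
Char 4 ('A'): step: R->6, L=6; A->plug->G->R->B->L->D->refl->B->L'->F->R'->E->plug->H
Char 5 ('F'): step: R->7, L=6; F->plug->F->R->A->L->A->refl->G->L'->E->R'->D->plug->D

D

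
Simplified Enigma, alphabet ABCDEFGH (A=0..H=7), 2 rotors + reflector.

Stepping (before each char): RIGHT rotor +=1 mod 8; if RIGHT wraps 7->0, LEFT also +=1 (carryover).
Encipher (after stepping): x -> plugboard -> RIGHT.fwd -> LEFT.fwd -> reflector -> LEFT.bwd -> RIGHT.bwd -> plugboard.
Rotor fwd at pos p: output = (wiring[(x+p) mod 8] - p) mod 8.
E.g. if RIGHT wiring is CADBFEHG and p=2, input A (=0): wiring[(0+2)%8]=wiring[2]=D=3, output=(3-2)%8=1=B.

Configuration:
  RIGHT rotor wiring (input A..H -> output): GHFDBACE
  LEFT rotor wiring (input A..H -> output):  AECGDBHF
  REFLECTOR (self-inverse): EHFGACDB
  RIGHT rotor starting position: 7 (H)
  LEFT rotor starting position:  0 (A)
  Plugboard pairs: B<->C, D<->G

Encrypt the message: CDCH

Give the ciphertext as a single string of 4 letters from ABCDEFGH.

Answer: EBBF

Derivation:
Char 1 ('C'): step: R->0, L->1 (L advanced); C->plug->B->R->H->L->H->refl->B->L'->B->R'->E->plug->E
Char 2 ('D'): step: R->1, L=1; D->plug->G->R->D->L->C->refl->F->L'->C->R'->C->plug->B
Char 3 ('C'): step: R->2, L=1; C->plug->B->R->B->L->B->refl->H->L'->H->R'->C->plug->B
Char 4 ('H'): step: R->3, L=1; H->plug->H->R->C->L->F->refl->C->L'->D->R'->F->plug->F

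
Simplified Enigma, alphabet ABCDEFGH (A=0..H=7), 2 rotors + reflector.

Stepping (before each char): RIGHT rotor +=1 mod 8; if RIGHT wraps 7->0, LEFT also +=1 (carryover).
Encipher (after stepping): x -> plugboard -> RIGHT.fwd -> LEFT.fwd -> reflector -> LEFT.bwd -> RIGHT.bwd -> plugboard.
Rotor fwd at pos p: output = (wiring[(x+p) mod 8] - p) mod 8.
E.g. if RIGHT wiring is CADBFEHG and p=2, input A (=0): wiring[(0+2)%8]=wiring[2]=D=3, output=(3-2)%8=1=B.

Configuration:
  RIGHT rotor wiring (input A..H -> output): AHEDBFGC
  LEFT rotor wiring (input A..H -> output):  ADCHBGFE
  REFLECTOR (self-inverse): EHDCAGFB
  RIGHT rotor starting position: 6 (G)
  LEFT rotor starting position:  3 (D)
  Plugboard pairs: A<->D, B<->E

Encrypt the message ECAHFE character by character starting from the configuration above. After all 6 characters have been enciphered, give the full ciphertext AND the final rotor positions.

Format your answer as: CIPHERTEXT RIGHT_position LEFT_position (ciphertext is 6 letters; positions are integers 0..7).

Char 1 ('E'): step: R->7, L=3; E->plug->B->R->B->L->G->refl->F->L'->F->R'->D->plug->A
Char 2 ('C'): step: R->0, L->4 (L advanced); C->plug->C->R->E->L->E->refl->A->L'->D->R'->D->plug->A
Char 3 ('A'): step: R->1, L=4; A->plug->D->R->A->L->F->refl->G->L'->G->R'->A->plug->D
Char 4 ('H'): step: R->2, L=4; H->plug->H->R->F->L->H->refl->B->L'->C->R'->A->plug->D
Char 5 ('F'): step: R->3, L=4; F->plug->F->R->F->L->H->refl->B->L'->C->R'->C->plug->C
Char 6 ('E'): step: R->4, L=4; E->plug->B->R->B->L->C->refl->D->L'->H->R'->H->plug->H
Final: ciphertext=AADDCH, RIGHT=4, LEFT=4

Answer: AADDCH 4 4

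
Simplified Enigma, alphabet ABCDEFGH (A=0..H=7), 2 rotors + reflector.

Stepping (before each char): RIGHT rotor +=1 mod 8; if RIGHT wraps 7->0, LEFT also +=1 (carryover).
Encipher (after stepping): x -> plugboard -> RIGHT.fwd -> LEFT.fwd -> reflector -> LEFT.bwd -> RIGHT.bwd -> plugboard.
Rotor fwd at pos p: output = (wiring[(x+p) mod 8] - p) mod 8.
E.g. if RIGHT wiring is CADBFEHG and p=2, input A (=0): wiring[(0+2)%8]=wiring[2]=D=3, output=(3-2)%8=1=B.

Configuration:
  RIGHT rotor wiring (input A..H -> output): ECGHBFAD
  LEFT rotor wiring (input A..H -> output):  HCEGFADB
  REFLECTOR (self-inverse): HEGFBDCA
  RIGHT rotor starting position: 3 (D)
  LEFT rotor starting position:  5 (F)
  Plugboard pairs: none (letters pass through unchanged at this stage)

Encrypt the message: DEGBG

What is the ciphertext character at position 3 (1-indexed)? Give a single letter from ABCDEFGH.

Char 1 ('D'): step: R->4, L=5; D->plug->D->R->H->L->A->refl->H->L'->F->R'->A->plug->A
Char 2 ('E'): step: R->5, L=5; E->plug->E->R->F->L->H->refl->A->L'->H->R'->D->plug->D
Char 3 ('G'): step: R->6, L=5; G->plug->G->R->D->L->C->refl->G->L'->B->R'->F->plug->F

F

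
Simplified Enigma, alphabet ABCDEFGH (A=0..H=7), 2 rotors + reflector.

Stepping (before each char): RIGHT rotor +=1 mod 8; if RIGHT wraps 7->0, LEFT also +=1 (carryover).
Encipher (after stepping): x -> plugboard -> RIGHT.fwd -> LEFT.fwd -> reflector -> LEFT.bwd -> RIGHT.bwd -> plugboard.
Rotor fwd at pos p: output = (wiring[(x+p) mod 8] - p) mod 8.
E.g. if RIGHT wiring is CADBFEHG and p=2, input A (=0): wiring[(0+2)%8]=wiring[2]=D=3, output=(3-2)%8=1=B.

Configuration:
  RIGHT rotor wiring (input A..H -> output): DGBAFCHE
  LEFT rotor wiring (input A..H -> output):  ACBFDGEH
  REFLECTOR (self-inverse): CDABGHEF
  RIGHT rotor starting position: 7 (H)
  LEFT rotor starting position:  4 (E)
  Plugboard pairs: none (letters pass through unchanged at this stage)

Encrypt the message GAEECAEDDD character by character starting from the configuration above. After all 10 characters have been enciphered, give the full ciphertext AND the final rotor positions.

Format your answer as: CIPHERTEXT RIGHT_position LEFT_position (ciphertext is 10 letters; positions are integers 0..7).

Char 1 ('G'): step: R->0, L->5 (L advanced); G->plug->G->R->H->L->G->refl->E->L'->F->R'->E->plug->E
Char 2 ('A'): step: R->1, L=5; A->plug->A->R->F->L->E->refl->G->L'->H->R'->C->plug->C
Char 3 ('E'): step: R->2, L=5; E->plug->E->R->F->L->E->refl->G->L'->H->R'->A->plug->A
Char 4 ('E'): step: R->3, L=5; E->plug->E->R->B->L->H->refl->F->L'->E->R'->D->plug->D
Char 5 ('C'): step: R->4, L=5; C->plug->C->R->D->L->D->refl->B->L'->A->R'->D->plug->D
Char 6 ('A'): step: R->5, L=5; A->plug->A->R->F->L->E->refl->G->L'->H->R'->C->plug->C
Char 7 ('E'): step: R->6, L=5; E->plug->E->R->D->L->D->refl->B->L'->A->R'->D->plug->D
Char 8 ('D'): step: R->7, L=5; D->plug->D->R->C->L->C->refl->A->L'->G->R'->F->plug->F
Char 9 ('D'): step: R->0, L->6 (L advanced); D->plug->D->R->A->L->G->refl->E->L'->D->R'->A->plug->A
Char 10 ('D'): step: R->1, L=6; D->plug->D->R->E->L->D->refl->B->L'->B->R'->E->plug->E
Final: ciphertext=ECADDCDFAE, RIGHT=1, LEFT=6

Answer: ECADDCDFAE 1 6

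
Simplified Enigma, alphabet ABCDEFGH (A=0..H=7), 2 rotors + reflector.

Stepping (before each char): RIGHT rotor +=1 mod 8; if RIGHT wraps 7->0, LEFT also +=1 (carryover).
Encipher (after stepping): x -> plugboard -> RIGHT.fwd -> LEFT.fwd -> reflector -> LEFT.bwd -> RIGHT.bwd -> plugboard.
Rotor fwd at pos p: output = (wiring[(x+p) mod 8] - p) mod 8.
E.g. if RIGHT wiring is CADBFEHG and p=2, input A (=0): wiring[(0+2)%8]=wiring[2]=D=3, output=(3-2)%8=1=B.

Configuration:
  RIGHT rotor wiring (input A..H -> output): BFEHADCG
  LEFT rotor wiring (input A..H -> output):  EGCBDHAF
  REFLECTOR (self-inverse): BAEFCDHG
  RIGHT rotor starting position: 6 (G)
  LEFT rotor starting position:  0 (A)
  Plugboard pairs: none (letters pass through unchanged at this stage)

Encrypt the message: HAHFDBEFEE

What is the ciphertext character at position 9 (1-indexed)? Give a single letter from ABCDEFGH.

Char 1 ('H'): step: R->7, L=0; H->plug->H->R->D->L->B->refl->A->L'->G->R'->C->plug->C
Char 2 ('A'): step: R->0, L->1 (L advanced); A->plug->A->R->B->L->B->refl->A->L'->C->R'->G->plug->G
Char 3 ('H'): step: R->1, L=1; H->plug->H->R->A->L->F->refl->D->L'->H->R'->D->plug->D
Char 4 ('F'): step: R->2, L=1; F->plug->F->R->E->L->G->refl->H->L'->F->R'->B->plug->B
Char 5 ('D'): step: R->3, L=1; D->plug->D->R->H->L->D->refl->F->L'->A->R'->C->plug->C
Char 6 ('B'): step: R->4, L=1; B->plug->B->R->H->L->D->refl->F->L'->A->R'->G->plug->G
Char 7 ('E'): step: R->5, L=1; E->plug->E->R->A->L->F->refl->D->L'->H->R'->F->plug->F
Char 8 ('F'): step: R->6, L=1; F->plug->F->R->B->L->B->refl->A->L'->C->R'->G->plug->G
Char 9 ('E'): step: R->7, L=1; E->plug->E->R->A->L->F->refl->D->L'->H->R'->A->plug->A

A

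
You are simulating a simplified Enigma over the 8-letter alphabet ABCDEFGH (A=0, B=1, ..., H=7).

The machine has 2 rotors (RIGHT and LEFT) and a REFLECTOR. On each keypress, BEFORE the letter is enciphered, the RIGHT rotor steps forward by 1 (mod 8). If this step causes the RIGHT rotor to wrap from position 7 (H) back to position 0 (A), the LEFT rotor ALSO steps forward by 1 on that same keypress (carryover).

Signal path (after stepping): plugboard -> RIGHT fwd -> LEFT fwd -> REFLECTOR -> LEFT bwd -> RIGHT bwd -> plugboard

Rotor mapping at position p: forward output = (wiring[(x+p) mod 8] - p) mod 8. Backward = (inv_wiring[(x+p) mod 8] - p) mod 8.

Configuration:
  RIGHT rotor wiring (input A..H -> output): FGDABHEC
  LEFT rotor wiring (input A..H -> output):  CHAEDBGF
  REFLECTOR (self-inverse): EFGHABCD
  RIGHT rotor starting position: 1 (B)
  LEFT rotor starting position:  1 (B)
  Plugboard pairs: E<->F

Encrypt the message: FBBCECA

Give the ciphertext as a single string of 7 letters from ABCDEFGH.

Char 1 ('F'): step: R->2, L=1; F->plug->E->R->C->L->D->refl->H->L'->B->R'->A->plug->A
Char 2 ('B'): step: R->3, L=1; B->plug->B->R->G->L->E->refl->A->L'->E->R'->C->plug->C
Char 3 ('B'): step: R->4, L=1; B->plug->B->R->D->L->C->refl->G->L'->A->R'->C->plug->C
Char 4 ('C'): step: R->5, L=1; C->plug->C->R->F->L->F->refl->B->L'->H->R'->B->plug->B
Char 5 ('E'): step: R->6, L=1; E->plug->F->R->C->L->D->refl->H->L'->B->R'->H->plug->H
Char 6 ('C'): step: R->7, L=1; C->plug->C->R->H->L->B->refl->F->L'->F->R'->H->plug->H
Char 7 ('A'): step: R->0, L->2 (L advanced); A->plug->A->R->F->L->D->refl->H->L'->D->R'->C->plug->C

Answer: ACCBHHC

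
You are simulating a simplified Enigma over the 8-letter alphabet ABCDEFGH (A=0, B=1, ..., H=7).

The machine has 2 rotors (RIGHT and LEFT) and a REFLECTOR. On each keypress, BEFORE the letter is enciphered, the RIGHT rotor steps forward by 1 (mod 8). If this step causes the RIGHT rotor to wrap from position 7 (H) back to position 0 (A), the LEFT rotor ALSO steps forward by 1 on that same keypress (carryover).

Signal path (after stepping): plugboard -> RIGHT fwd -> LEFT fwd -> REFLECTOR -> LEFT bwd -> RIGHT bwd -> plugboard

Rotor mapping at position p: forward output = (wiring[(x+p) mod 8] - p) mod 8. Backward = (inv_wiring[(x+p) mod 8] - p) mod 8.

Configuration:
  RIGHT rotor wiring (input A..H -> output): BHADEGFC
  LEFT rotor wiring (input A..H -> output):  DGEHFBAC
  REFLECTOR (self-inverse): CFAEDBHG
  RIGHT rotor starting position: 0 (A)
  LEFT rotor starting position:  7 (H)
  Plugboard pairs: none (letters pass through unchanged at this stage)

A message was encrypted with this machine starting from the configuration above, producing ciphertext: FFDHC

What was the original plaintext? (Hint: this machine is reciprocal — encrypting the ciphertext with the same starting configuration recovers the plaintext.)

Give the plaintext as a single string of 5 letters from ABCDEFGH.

Char 1 ('F'): step: R->1, L=7; F->plug->F->R->E->L->A->refl->C->L'->G->R'->A->plug->A
Char 2 ('F'): step: R->2, L=7; F->plug->F->R->A->L->D->refl->E->L'->B->R'->B->plug->B
Char 3 ('D'): step: R->3, L=7; D->plug->D->R->C->L->H->refl->G->L'->F->R'->H->plug->H
Char 4 ('H'): step: R->4, L=7; H->plug->H->R->H->L->B->refl->F->L'->D->R'->F->plug->F
Char 5 ('C'): step: R->5, L=7; C->plug->C->R->F->L->G->refl->H->L'->C->R'->E->plug->E

Answer: ABHFE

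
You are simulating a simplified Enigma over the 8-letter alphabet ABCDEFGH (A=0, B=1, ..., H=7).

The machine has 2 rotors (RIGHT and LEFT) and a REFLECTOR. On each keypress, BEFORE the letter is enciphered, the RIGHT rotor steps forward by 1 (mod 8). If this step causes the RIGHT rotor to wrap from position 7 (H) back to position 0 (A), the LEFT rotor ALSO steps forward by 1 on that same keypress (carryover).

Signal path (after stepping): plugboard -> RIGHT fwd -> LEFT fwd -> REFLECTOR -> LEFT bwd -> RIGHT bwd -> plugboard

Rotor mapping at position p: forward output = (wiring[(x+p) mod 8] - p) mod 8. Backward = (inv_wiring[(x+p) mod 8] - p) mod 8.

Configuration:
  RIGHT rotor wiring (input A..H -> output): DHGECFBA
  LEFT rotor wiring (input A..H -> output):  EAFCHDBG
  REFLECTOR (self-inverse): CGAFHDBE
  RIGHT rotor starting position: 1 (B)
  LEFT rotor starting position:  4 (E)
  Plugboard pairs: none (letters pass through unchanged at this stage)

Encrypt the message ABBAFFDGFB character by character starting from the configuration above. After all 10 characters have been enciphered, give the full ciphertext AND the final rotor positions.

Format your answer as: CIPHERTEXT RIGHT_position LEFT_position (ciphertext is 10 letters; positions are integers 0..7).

Char 1 ('A'): step: R->2, L=4; A->plug->A->R->E->L->A->refl->C->L'->D->R'->D->plug->D
Char 2 ('B'): step: R->3, L=4; B->plug->B->R->H->L->G->refl->B->L'->G->R'->D->plug->D
Char 3 ('B'): step: R->4, L=4; B->plug->B->R->B->L->H->refl->E->L'->F->R'->C->plug->C
Char 4 ('A'): step: R->5, L=4; A->plug->A->R->A->L->D->refl->F->L'->C->R'->E->plug->E
Char 5 ('F'): step: R->6, L=4; F->plug->F->R->G->L->B->refl->G->L'->H->R'->H->plug->H
Char 6 ('F'): step: R->7, L=4; F->plug->F->R->D->L->C->refl->A->L'->E->R'->B->plug->B
Char 7 ('D'): step: R->0, L->5 (L advanced); D->plug->D->R->E->L->D->refl->F->L'->G->R'->C->plug->C
Char 8 ('G'): step: R->1, L=5; G->plug->G->R->H->L->C->refl->A->L'->F->R'->B->plug->B
Char 9 ('F'): step: R->2, L=5; F->plug->F->R->G->L->F->refl->D->L'->E->R'->A->plug->A
Char 10 ('B'): step: R->3, L=5; B->plug->B->R->H->L->C->refl->A->L'->F->R'->E->plug->E
Final: ciphertext=DDCEHBCBAE, RIGHT=3, LEFT=5

Answer: DDCEHBCBAE 3 5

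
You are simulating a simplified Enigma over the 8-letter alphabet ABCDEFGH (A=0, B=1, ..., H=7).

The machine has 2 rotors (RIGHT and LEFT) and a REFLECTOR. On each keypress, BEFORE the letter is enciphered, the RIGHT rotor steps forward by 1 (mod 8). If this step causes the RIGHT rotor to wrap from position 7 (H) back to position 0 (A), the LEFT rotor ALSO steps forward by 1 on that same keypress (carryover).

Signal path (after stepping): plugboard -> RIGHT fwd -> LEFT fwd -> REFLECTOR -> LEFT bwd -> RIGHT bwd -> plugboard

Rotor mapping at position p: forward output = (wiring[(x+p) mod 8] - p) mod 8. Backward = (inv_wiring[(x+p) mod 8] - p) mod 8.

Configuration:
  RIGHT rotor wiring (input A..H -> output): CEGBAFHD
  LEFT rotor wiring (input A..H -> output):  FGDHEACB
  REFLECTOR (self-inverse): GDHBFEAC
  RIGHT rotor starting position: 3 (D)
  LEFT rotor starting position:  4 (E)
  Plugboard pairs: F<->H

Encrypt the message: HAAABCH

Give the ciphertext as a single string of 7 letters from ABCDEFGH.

Answer: GBHDEEF

Derivation:
Char 1 ('H'): step: R->4, L=4; H->plug->F->R->A->L->A->refl->G->L'->C->R'->G->plug->G
Char 2 ('A'): step: R->5, L=4; A->plug->A->R->A->L->A->refl->G->L'->C->R'->B->plug->B
Char 3 ('A'): step: R->6, L=4; A->plug->A->R->B->L->E->refl->F->L'->D->R'->F->plug->H
Char 4 ('A'): step: R->7, L=4; A->plug->A->R->E->L->B->refl->D->L'->H->R'->D->plug->D
Char 5 ('B'): step: R->0, L->5 (L advanced); B->plug->B->R->E->L->B->refl->D->L'->A->R'->E->plug->E
Char 6 ('C'): step: R->1, L=5; C->plug->C->R->A->L->D->refl->B->L'->E->R'->E->plug->E
Char 7 ('H'): step: R->2, L=5; H->plug->F->R->B->L->F->refl->E->L'->C->R'->H->plug->F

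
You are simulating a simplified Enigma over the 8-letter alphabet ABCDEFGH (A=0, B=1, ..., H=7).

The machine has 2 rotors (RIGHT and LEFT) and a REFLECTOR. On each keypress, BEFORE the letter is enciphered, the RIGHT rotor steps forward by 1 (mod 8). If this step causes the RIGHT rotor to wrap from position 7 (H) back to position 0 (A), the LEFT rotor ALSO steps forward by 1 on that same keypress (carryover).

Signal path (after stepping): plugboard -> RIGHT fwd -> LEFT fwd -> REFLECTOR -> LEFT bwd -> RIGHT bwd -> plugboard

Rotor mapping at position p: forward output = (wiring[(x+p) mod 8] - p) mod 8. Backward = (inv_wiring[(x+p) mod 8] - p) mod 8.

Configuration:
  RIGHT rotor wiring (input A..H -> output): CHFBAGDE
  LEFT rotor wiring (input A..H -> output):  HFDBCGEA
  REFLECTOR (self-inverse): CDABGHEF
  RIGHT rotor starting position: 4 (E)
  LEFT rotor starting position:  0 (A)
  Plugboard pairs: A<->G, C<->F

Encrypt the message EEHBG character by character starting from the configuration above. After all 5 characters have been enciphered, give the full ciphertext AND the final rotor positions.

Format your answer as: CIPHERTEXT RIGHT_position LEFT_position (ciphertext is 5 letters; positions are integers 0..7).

Answer: HFAEB 1 1

Derivation:
Char 1 ('E'): step: R->5, L=0; E->plug->E->R->C->L->D->refl->B->L'->D->R'->H->plug->H
Char 2 ('E'): step: R->6, L=0; E->plug->E->R->H->L->A->refl->C->L'->E->R'->C->plug->F
Char 3 ('H'): step: R->7, L=0; H->plug->H->R->E->L->C->refl->A->L'->H->R'->G->plug->A
Char 4 ('B'): step: R->0, L->1 (L advanced); B->plug->B->R->H->L->G->refl->E->L'->A->R'->E->plug->E
Char 5 ('G'): step: R->1, L=1; G->plug->A->R->G->L->H->refl->F->L'->E->R'->B->plug->B
Final: ciphertext=HFAEB, RIGHT=1, LEFT=1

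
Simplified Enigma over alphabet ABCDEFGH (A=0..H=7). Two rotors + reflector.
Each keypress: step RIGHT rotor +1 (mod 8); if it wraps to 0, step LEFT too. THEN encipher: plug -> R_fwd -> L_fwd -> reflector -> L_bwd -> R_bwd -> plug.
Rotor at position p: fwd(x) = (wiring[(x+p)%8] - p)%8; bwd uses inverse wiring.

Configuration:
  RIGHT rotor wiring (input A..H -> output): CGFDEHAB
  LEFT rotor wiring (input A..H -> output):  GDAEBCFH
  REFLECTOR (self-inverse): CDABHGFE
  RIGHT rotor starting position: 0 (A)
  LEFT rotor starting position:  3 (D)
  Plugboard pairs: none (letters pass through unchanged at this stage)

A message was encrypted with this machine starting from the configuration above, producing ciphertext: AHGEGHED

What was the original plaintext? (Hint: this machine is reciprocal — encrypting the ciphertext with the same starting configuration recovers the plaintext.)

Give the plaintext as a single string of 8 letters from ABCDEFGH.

Char 1 ('A'): step: R->1, L=3; A->plug->A->R->F->L->D->refl->B->L'->A->R'->G->plug->G
Char 2 ('H'): step: R->2, L=3; H->plug->H->R->E->L->E->refl->H->L'->C->R'->C->plug->C
Char 3 ('G'): step: R->3, L=3; G->plug->G->R->D->L->C->refl->A->L'->G->R'->E->plug->E
Char 4 ('E'): step: R->4, L=3; E->plug->E->R->G->L->A->refl->C->L'->D->R'->B->plug->B
Char 5 ('G'): step: R->5, L=3; G->plug->G->R->G->L->A->refl->C->L'->D->R'->B->plug->B
Char 6 ('H'): step: R->6, L=3; H->plug->H->R->B->L->G->refl->F->L'->H->R'->E->plug->E
Char 7 ('E'): step: R->7, L=3; E->plug->E->R->E->L->E->refl->H->L'->C->R'->A->plug->A
Char 8 ('D'): step: R->0, L->4 (L advanced); D->plug->D->R->D->L->D->refl->B->L'->C->R'->A->plug->A

Answer: GCEBBEAA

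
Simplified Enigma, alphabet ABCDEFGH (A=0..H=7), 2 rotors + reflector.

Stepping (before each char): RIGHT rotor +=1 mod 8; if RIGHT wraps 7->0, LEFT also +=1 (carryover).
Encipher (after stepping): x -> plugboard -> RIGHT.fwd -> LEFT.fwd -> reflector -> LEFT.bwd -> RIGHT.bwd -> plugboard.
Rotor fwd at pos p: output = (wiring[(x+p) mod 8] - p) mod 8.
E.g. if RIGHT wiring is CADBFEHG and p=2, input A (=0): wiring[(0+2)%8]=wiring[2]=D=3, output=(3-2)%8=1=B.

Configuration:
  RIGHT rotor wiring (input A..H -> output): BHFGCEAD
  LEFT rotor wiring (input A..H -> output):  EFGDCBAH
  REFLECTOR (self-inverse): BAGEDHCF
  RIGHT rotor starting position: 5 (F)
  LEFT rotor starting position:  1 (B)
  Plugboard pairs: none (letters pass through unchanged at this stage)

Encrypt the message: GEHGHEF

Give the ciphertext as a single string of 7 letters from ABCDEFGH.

Char 1 ('G'): step: R->6, L=1; G->plug->G->R->E->L->A->refl->B->L'->D->R'->C->plug->C
Char 2 ('E'): step: R->7, L=1; E->plug->E->R->H->L->D->refl->E->L'->A->R'->C->plug->C
Char 3 ('H'): step: R->0, L->2 (L advanced); H->plug->H->R->D->L->H->refl->F->L'->F->R'->C->plug->C
Char 4 ('G'): step: R->1, L=2; G->plug->G->R->C->L->A->refl->B->L'->B->R'->D->plug->D
Char 5 ('H'): step: R->2, L=2; H->plug->H->R->F->L->F->refl->H->L'->D->R'->A->plug->A
Char 6 ('E'): step: R->3, L=2; E->plug->E->R->A->L->E->refl->D->L'->H->R'->B->plug->B
Char 7 ('F'): step: R->4, L=2; F->plug->F->R->D->L->H->refl->F->L'->F->R'->E->plug->E

Answer: CCCDABE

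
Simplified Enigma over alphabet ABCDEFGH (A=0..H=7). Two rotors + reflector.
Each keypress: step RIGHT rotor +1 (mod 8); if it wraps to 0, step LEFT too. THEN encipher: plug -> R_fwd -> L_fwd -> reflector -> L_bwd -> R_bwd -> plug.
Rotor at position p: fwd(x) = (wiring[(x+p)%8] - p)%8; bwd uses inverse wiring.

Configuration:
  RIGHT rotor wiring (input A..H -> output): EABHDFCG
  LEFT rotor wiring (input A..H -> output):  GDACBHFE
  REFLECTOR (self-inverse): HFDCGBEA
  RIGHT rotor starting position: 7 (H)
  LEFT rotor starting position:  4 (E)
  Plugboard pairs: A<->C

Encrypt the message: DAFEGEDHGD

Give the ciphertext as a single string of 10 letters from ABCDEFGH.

Answer: CHCHEHFGBB

Derivation:
Char 1 ('D'): step: R->0, L->5 (L advanced); D->plug->D->R->H->L->E->refl->G->L'->E->R'->A->plug->C
Char 2 ('A'): step: R->1, L=5; A->plug->C->R->G->L->F->refl->B->L'->D->R'->H->plug->H
Char 3 ('F'): step: R->2, L=5; F->plug->F->R->E->L->G->refl->E->L'->H->R'->A->plug->C
Char 4 ('E'): step: R->3, L=5; E->plug->E->R->D->L->B->refl->F->L'->G->R'->H->plug->H
Char 5 ('G'): step: R->4, L=5; G->plug->G->R->F->L->D->refl->C->L'->A->R'->E->plug->E
Char 6 ('E'): step: R->5, L=5; E->plug->E->R->D->L->B->refl->F->L'->G->R'->H->plug->H
Char 7 ('D'): step: R->6, L=5; D->plug->D->R->C->L->H->refl->A->L'->B->R'->F->plug->F
Char 8 ('H'): step: R->7, L=5; H->plug->H->R->D->L->B->refl->F->L'->G->R'->G->plug->G
Char 9 ('G'): step: R->0, L->6 (L advanced); G->plug->G->R->C->L->A->refl->H->L'->A->R'->B->plug->B
Char 10 ('D'): step: R->1, L=6; D->plug->D->R->C->L->A->refl->H->L'->A->R'->B->plug->B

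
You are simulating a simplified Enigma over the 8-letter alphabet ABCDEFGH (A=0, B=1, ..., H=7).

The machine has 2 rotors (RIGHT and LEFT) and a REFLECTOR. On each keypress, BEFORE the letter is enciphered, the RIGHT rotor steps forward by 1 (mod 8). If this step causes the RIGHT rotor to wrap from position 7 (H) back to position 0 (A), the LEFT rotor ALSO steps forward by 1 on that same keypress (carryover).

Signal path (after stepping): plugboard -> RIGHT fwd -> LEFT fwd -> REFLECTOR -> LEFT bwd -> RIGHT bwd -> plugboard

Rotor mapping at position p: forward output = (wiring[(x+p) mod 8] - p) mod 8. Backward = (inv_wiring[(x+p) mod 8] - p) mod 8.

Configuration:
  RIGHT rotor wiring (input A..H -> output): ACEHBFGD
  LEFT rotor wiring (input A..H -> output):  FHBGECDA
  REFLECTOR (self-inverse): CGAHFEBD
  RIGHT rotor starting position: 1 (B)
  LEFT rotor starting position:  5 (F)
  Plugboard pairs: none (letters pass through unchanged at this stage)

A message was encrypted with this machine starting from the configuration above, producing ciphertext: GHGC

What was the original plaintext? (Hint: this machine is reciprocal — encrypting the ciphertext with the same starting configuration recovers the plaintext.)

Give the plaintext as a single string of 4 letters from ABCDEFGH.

Answer: FBAB

Derivation:
Char 1 ('G'): step: R->2, L=5; G->plug->G->R->G->L->B->refl->G->L'->B->R'->F->plug->F
Char 2 ('H'): step: R->3, L=5; H->plug->H->R->B->L->G->refl->B->L'->G->R'->B->plug->B
Char 3 ('G'): step: R->4, L=5; G->plug->G->R->A->L->F->refl->E->L'->F->R'->A->plug->A
Char 4 ('C'): step: R->5, L=5; C->plug->C->R->G->L->B->refl->G->L'->B->R'->B->plug->B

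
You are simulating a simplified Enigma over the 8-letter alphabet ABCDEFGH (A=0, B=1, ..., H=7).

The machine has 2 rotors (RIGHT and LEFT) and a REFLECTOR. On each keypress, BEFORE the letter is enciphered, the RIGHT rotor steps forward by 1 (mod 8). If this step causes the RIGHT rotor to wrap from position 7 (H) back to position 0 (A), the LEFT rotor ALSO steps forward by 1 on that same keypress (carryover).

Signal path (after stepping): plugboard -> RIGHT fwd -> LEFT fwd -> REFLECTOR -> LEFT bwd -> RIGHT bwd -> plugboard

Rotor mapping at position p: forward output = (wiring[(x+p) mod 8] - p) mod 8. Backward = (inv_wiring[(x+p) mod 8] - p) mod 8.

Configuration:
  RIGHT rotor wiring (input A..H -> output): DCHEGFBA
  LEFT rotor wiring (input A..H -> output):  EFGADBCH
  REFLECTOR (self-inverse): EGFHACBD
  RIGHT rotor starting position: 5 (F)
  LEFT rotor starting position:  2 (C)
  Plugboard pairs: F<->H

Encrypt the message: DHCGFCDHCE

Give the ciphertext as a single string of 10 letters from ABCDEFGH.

Answer: GCACHEBEBF

Derivation:
Char 1 ('D'): step: R->6, L=2; D->plug->D->R->E->L->A->refl->E->L'->A->R'->G->plug->G
Char 2 ('H'): step: R->7, L=2; H->plug->F->R->H->L->D->refl->H->L'->D->R'->C->plug->C
Char 3 ('C'): step: R->0, L->3 (L advanced); C->plug->C->R->H->L->D->refl->H->L'->D->R'->A->plug->A
Char 4 ('G'): step: R->1, L=3; G->plug->G->R->H->L->D->refl->H->L'->D->R'->C->plug->C
Char 5 ('F'): step: R->2, L=3; F->plug->H->R->A->L->F->refl->C->L'->G->R'->F->plug->H
Char 6 ('C'): step: R->3, L=3; C->plug->C->R->C->L->G->refl->B->L'->F->R'->E->plug->E
Char 7 ('D'): step: R->4, L=3; D->plug->D->R->E->L->E->refl->A->L'->B->R'->B->plug->B
Char 8 ('H'): step: R->5, L=3; H->plug->F->R->C->L->G->refl->B->L'->F->R'->E->plug->E
Char 9 ('C'): step: R->6, L=3; C->plug->C->R->F->L->B->refl->G->L'->C->R'->B->plug->B
Char 10 ('E'): step: R->7, L=3; E->plug->E->R->F->L->B->refl->G->L'->C->R'->H->plug->F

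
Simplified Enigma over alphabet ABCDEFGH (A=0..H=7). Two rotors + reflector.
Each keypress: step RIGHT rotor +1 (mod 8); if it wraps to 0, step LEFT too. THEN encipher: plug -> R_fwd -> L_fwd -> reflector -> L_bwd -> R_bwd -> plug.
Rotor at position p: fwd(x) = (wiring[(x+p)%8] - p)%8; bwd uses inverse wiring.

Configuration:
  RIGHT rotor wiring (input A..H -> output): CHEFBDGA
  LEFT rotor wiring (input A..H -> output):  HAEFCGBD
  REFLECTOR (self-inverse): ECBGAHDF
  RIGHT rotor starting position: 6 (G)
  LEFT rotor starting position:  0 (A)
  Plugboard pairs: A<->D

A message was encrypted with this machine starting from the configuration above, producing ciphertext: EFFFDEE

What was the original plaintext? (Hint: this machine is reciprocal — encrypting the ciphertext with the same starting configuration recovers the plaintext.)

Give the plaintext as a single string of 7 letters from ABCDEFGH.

Char 1 ('E'): step: R->7, L=0; E->plug->E->R->G->L->B->refl->C->L'->E->R'->G->plug->G
Char 2 ('F'): step: R->0, L->1 (L advanced); F->plug->F->R->D->L->B->refl->C->L'->G->R'->G->plug->G
Char 3 ('F'): step: R->1, L=1; F->plug->F->R->F->L->A->refl->E->L'->C->R'->E->plug->E
Char 4 ('F'): step: R->2, L=1; F->plug->F->R->G->L->C->refl->B->L'->D->R'->B->plug->B
Char 5 ('D'): step: R->3, L=1; D->plug->A->R->C->L->E->refl->A->L'->F->R'->E->plug->E
Char 6 ('E'): step: R->4, L=1; E->plug->E->R->G->L->C->refl->B->L'->D->R'->F->plug->F
Char 7 ('E'): step: R->5, L=1; E->plug->E->R->C->L->E->refl->A->L'->F->R'->D->plug->A

Answer: GGEBEFA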